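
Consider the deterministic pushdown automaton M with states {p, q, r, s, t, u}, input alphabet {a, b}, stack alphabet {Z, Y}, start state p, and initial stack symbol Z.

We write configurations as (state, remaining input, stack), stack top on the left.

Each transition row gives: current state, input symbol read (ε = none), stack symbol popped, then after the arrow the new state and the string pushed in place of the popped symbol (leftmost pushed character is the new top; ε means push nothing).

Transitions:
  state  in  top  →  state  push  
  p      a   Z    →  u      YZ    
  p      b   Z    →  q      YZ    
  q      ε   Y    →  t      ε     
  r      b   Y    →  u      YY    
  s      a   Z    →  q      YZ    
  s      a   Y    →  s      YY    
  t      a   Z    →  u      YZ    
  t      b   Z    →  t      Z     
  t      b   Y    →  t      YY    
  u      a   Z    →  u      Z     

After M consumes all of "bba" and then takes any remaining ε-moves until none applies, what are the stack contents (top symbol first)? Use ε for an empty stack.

(p, bba, Z) ⊢ (q, ba, YZ) ⊢ (t, ba, Z) ⊢ (t, a, Z) ⊢ (u, ε, YZ)
All input consumed in state u with stack YZ.

YZ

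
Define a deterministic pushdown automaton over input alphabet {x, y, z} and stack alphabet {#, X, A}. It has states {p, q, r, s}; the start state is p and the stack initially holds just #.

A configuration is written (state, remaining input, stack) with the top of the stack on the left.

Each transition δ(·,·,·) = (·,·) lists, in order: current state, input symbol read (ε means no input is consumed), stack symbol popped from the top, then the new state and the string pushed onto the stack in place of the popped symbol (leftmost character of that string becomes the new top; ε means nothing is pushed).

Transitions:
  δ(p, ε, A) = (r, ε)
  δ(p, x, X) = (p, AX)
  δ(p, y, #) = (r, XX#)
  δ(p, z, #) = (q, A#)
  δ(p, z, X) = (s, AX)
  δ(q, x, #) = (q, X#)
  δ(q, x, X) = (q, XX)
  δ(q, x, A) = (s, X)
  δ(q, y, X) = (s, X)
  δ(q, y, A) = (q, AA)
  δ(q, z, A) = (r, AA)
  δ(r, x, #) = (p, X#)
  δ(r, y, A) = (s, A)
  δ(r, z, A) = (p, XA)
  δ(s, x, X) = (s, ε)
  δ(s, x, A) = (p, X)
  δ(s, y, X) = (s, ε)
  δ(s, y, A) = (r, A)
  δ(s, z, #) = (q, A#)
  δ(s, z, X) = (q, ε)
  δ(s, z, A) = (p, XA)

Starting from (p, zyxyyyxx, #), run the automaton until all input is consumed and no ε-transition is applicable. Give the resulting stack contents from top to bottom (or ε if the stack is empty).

X#

(p, zyxyyyxx, #)
  read z, top #: go to q, push A# → (q, yxyyyxx, A#)
  read y, top A: go to q, push AA → (q, xyyyxx, AA#)
  read x, top A: go to s, push X → (s, yyyxx, XA#)
  read y, top X: go to s, push ε → (s, yyxx, A#)
  read y, top A: go to r, push A → (r, yxx, A#)
  read y, top A: go to s, push A → (s, xx, A#)
  read x, top A: go to p, push X → (p, x, X#)
  read x, top X: go to p, push AX → (p, ε, AX#)
  ε-move, top A: go to r, push ε → (r, ε, X#)
All input consumed in state r with stack X#.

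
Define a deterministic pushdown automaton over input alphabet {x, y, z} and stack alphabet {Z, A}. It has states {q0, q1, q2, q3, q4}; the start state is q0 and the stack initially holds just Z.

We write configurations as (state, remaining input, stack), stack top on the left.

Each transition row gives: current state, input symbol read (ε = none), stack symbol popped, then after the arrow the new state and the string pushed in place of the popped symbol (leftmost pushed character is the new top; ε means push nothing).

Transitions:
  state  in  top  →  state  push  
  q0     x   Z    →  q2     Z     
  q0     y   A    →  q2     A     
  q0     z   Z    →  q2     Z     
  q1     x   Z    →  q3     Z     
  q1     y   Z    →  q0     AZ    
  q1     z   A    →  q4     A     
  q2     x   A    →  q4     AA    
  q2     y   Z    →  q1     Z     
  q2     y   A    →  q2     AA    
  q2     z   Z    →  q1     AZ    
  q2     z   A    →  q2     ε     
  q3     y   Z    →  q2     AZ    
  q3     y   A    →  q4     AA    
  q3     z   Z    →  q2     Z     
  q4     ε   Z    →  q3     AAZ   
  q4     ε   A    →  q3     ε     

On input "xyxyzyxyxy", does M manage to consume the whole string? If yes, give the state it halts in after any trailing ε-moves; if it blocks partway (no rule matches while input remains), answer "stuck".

(q0, xyxyzyxyxy, Z)
  read x, top Z: go to q2, push Z → (q2, yxyzyxyxy, Z)
  read y, top Z: go to q1, push Z → (q1, xyzyxyxy, Z)
  read x, top Z: go to q3, push Z → (q3, yzyxyxy, Z)
  read y, top Z: go to q2, push AZ → (q2, zyxyxy, AZ)
  read z, top A: go to q2, push ε → (q2, yxyxy, Z)
  read y, top Z: go to q1, push Z → (q1, xyxy, Z)
  read x, top Z: go to q3, push Z → (q3, yxy, Z)
  read y, top Z: go to q2, push AZ → (q2, xy, AZ)
  read x, top A: go to q4, push AA → (q4, y, AAZ)
  ε-move, top A: go to q3, push ε → (q3, y, AZ)
  read y, top A: go to q4, push AA → (q4, ε, AAZ)
  ε-move, top A: go to q3, push ε → (q3, ε, AZ)
All input consumed; M is in state q3.

q3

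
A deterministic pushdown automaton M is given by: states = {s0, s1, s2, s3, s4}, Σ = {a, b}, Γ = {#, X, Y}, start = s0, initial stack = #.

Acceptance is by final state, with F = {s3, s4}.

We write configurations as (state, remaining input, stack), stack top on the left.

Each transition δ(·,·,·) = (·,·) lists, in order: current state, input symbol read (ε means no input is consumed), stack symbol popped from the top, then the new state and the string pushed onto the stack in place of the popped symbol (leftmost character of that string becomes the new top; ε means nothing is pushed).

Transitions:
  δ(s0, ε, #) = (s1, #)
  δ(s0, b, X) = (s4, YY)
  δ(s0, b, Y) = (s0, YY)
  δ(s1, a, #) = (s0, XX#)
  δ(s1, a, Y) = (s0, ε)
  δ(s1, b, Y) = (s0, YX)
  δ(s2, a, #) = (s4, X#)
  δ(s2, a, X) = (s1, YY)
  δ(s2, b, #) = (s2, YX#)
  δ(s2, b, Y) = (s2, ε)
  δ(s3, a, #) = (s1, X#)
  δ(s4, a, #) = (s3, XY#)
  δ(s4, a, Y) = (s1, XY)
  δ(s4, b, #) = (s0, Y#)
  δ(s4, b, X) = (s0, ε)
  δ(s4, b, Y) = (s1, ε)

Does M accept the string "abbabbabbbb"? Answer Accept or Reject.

Reject

(s0, abbabbabbbb, #)
  ε-move, top #: go to s1, push # → (s1, abbabbabbbb, #)
  read a, top #: go to s0, push XX# → (s0, bbabbabbbb, XX#)
  read b, top X: go to s4, push YY → (s4, babbabbbb, YYX#)
  read b, top Y: go to s1, push ε → (s1, abbabbbb, YX#)
  read a, top Y: go to s0, push ε → (s0, bbabbbb, X#)
  read b, top X: go to s4, push YY → (s4, babbbb, YY#)
  read b, top Y: go to s1, push ε → (s1, abbbb, Y#)
  read a, top Y: go to s0, push ε → (s0, bbbb, #)
  ε-move, top #: go to s1, push # → (s1, bbbb, #)
No transition applies at (s1, bbbb, #); input not fully consumed.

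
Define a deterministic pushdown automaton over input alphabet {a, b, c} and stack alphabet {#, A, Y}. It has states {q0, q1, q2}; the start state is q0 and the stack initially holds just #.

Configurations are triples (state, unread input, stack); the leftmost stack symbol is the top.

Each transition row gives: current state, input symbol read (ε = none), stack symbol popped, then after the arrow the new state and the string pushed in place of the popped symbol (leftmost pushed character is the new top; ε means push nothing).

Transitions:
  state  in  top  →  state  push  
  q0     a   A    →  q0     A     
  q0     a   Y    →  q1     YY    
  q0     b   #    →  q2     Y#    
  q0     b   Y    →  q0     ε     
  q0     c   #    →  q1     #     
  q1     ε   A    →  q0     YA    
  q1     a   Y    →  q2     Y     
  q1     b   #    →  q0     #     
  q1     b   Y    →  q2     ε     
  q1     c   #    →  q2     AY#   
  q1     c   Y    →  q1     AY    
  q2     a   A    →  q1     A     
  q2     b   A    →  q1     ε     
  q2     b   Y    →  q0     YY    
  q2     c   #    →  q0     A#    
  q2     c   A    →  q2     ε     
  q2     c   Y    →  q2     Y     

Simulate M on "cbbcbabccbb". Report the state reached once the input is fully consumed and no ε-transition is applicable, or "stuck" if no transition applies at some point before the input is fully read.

q0

(q0, cbbcbabccbb, #) ⊢ (q1, bbcbabccbb, #) ⊢ (q0, bcbabccbb, #) ⊢ (q2, cbabccbb, Y#) ⊢ (q2, babccbb, Y#) ⊢ (q0, abccbb, YY#) ⊢ (q1, bccbb, YYY#) ⊢ (q2, ccbb, YY#) ⊢ (q2, cbb, YY#) ⊢ (q2, bb, YY#) ⊢ (q0, b, YYY#) ⊢ (q0, ε, YY#)
All input consumed; M is in state q0.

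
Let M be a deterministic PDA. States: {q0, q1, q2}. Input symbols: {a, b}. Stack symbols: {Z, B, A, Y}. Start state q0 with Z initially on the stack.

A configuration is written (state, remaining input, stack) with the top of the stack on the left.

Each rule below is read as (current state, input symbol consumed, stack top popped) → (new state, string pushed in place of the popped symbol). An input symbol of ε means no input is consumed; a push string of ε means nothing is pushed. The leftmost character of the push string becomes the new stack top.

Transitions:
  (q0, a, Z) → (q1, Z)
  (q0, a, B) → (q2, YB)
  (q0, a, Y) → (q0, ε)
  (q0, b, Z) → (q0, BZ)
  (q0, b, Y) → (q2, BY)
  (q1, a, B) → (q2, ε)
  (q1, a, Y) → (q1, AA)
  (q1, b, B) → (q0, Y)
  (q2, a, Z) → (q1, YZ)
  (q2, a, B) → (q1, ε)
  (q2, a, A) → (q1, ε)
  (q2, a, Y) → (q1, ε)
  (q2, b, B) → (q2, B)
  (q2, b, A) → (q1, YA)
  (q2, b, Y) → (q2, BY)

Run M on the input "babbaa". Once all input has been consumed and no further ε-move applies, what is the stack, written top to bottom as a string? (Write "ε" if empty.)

(q0, babbaa, Z)
  read b, top Z: go to q0, push BZ → (q0, abbaa, BZ)
  read a, top B: go to q2, push YB → (q2, bbaa, YBZ)
  read b, top Y: go to q2, push BY → (q2, baa, BYBZ)
  read b, top B: go to q2, push B → (q2, aa, BYBZ)
  read a, top B: go to q1, push ε → (q1, a, YBZ)
  read a, top Y: go to q1, push AA → (q1, ε, AABZ)
All input consumed in state q1 with stack AABZ.

AABZ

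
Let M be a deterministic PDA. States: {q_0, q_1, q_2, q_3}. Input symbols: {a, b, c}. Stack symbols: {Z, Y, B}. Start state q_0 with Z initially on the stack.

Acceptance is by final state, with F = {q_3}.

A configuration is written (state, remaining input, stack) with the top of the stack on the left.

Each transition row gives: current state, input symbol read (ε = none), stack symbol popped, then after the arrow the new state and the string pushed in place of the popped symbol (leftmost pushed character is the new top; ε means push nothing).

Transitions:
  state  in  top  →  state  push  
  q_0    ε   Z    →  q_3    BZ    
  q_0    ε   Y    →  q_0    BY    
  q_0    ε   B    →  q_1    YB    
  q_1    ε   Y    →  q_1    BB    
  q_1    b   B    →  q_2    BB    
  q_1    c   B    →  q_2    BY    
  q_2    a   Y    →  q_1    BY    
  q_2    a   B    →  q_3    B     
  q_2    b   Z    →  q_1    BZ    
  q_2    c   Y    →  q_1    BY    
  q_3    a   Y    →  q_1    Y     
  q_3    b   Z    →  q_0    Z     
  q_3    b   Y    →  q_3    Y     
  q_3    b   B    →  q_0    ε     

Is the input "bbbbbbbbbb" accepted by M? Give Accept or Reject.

(q_0, bbbbbbbbbb, Z)
  ε-move, top Z: go to q_3, push BZ → (q_3, bbbbbbbbbb, BZ)
  read b, top B: go to q_0, push ε → (q_0, bbbbbbbbb, Z)
  ε-move, top Z: go to q_3, push BZ → (q_3, bbbbbbbbb, BZ)
  read b, top B: go to q_0, push ε → (q_0, bbbbbbbb, Z)
  ε-move, top Z: go to q_3, push BZ → (q_3, bbbbbbbb, BZ)
  read b, top B: go to q_0, push ε → (q_0, bbbbbbb, Z)
  ε-move, top Z: go to q_3, push BZ → (q_3, bbbbbbb, BZ)
  read b, top B: go to q_0, push ε → (q_0, bbbbbb, Z)
  ε-move, top Z: go to q_3, push BZ → (q_3, bbbbbb, BZ)
  read b, top B: go to q_0, push ε → (q_0, bbbbb, Z)
  ε-move, top Z: go to q_3, push BZ → (q_3, bbbbb, BZ)
  read b, top B: go to q_0, push ε → (q_0, bbbb, Z)
  ε-move, top Z: go to q_3, push BZ → (q_3, bbbb, BZ)
  read b, top B: go to q_0, push ε → (q_0, bbb, Z)
  ε-move, top Z: go to q_3, push BZ → (q_3, bbb, BZ)
  read b, top B: go to q_0, push ε → (q_0, bb, Z)
  ε-move, top Z: go to q_3, push BZ → (q_3, bb, BZ)
  read b, top B: go to q_0, push ε → (q_0, b, Z)
  ε-move, top Z: go to q_3, push BZ → (q_3, b, BZ)
  read b, top B: go to q_0, push ε → (q_0, ε, Z)
  ε-move, top Z: go to q_3, push BZ → (q_3, ε, BZ)
All input consumed; state q_3 ∈ F.

Accept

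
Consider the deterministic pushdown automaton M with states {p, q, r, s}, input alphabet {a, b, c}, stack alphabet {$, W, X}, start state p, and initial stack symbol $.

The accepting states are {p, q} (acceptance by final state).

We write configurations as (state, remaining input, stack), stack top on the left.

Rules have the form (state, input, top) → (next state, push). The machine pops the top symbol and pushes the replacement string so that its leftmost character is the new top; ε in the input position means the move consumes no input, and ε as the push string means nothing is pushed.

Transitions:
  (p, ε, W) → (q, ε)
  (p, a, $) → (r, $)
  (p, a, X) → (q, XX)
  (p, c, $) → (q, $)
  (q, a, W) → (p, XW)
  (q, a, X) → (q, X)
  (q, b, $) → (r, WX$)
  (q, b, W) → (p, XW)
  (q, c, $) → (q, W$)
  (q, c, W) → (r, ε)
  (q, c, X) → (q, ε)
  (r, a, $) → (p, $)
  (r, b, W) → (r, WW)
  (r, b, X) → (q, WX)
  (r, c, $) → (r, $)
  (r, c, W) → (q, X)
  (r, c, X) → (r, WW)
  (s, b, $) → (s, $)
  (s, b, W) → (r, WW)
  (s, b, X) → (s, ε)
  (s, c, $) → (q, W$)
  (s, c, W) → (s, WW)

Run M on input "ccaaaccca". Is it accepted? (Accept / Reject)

Accept

(p, ccaaaccca, $)
  read c, top $: go to q, push $ → (q, caaaccca, $)
  read c, top $: go to q, push W$ → (q, aaaccca, W$)
  read a, top W: go to p, push XW → (p, aaccca, XW$)
  read a, top X: go to q, push XX → (q, accca, XXW$)
  read a, top X: go to q, push X → (q, ccca, XXW$)
  read c, top X: go to q, push ε → (q, cca, XW$)
  read c, top X: go to q, push ε → (q, ca, W$)
  read c, top W: go to r, push ε → (r, a, $)
  read a, top $: go to p, push $ → (p, ε, $)
All input consumed; state p ∈ F.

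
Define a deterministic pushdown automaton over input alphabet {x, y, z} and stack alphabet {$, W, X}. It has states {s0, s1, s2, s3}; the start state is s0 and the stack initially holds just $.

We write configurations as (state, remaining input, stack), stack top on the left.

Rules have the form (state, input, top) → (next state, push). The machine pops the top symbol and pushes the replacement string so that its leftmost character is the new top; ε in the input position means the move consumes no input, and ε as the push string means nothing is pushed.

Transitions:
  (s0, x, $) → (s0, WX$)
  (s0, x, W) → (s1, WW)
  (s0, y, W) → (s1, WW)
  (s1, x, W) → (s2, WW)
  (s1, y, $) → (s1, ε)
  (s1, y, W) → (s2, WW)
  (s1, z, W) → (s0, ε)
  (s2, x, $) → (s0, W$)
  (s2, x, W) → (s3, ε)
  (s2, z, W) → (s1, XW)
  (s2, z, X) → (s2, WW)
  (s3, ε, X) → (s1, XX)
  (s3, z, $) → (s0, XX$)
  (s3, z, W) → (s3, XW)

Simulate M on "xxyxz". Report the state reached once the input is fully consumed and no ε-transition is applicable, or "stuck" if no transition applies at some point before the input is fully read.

s1

(s0, xxyxz, $)
  read x, top $: go to s0, push WX$ → (s0, xyxz, WX$)
  read x, top W: go to s1, push WW → (s1, yxz, WWX$)
  read y, top W: go to s2, push WW → (s2, xz, WWWX$)
  read x, top W: go to s3, push ε → (s3, z, WWX$)
  read z, top W: go to s3, push XW → (s3, ε, XWWX$)
  ε-move, top X: go to s1, push XX → (s1, ε, XXWWX$)
All input consumed; M is in state s1.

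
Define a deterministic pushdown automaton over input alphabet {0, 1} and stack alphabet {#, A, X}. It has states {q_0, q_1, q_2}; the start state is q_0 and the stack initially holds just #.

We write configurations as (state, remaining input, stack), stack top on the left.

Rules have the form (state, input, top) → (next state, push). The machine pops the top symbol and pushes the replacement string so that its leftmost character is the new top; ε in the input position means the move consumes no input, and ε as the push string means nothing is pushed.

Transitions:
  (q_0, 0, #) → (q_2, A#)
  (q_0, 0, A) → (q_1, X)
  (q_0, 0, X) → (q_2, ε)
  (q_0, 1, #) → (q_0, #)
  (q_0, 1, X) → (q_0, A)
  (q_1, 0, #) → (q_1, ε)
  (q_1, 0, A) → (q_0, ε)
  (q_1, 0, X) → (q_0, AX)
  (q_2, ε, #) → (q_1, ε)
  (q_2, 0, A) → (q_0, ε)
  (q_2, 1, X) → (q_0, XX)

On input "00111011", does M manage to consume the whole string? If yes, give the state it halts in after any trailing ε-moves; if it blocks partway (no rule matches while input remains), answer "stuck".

stuck

(q_0, 00111011, #)
  read 0, top #: go to q_2, push A# → (q_2, 0111011, A#)
  read 0, top A: go to q_0, push ε → (q_0, 111011, #)
  read 1, top #: go to q_0, push # → (q_0, 11011, #)
  read 1, top #: go to q_0, push # → (q_0, 1011, #)
  read 1, top #: go to q_0, push # → (q_0, 011, #)
  read 0, top #: go to q_2, push A# → (q_2, 11, A#)
No transition for (q_2, 1, top A); M blocks with input 11 remaining.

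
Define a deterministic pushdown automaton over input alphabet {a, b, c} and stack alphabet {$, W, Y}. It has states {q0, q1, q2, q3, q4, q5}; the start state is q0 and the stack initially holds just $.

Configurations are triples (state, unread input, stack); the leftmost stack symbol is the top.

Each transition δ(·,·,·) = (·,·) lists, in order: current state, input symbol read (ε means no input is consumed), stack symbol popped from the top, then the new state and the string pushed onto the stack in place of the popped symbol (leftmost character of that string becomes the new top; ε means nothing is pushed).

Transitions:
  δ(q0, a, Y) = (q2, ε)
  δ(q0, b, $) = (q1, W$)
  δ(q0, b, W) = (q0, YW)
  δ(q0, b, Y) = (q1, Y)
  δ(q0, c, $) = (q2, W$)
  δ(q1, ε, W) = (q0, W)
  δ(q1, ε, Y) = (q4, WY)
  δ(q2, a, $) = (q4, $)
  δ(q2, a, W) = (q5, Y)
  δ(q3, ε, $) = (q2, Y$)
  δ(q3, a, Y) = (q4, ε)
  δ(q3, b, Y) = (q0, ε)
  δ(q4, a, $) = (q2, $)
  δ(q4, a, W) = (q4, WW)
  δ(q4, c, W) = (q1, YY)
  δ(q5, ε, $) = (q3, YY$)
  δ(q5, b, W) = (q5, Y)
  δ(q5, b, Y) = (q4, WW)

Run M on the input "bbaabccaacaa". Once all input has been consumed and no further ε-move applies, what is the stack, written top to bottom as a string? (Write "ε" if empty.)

WWWYYWWYYYYW$

(q0, bbaabccaacaa, $) ⊢ (q1, baabccaacaa, W$) ⊢ (q0, baabccaacaa, W$) ⊢ (q0, aabccaacaa, YW$) ⊢ (q2, abccaacaa, W$) ⊢ (q5, bccaacaa, Y$) ⊢ (q4, ccaacaa, WW$) ⊢ (q1, caacaa, YYW$) ⊢ (q4, caacaa, WYYW$) ⊢ (q1, aacaa, YYYYW$) ⊢ (q4, aacaa, WYYYYW$) ⊢ (q4, acaa, WWYYYYW$) ⊢ (q4, caa, WWWYYYYW$) ⊢ (q1, aa, YYWWYYYYW$) ⊢ (q4, aa, WYYWWYYYYW$) ⊢ (q4, a, WWYYWWYYYYW$) ⊢ (q4, ε, WWWYYWWYYYYW$)
All input consumed in state q4 with stack WWWYYWWYYYYW$.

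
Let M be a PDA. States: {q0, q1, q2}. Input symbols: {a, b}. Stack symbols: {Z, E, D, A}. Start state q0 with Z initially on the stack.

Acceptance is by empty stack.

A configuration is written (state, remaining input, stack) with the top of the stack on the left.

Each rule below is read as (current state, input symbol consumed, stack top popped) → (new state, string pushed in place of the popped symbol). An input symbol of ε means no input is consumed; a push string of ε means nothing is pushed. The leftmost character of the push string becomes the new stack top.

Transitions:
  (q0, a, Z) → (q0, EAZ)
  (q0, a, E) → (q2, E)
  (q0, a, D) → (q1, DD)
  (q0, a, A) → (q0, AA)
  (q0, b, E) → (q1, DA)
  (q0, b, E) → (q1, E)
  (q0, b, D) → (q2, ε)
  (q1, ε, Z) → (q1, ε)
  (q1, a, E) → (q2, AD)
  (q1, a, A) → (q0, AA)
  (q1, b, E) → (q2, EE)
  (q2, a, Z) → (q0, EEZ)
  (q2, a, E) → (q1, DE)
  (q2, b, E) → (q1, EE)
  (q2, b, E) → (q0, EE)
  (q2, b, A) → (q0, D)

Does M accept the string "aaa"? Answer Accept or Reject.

Reject

No computation consumes all input and empties the stack.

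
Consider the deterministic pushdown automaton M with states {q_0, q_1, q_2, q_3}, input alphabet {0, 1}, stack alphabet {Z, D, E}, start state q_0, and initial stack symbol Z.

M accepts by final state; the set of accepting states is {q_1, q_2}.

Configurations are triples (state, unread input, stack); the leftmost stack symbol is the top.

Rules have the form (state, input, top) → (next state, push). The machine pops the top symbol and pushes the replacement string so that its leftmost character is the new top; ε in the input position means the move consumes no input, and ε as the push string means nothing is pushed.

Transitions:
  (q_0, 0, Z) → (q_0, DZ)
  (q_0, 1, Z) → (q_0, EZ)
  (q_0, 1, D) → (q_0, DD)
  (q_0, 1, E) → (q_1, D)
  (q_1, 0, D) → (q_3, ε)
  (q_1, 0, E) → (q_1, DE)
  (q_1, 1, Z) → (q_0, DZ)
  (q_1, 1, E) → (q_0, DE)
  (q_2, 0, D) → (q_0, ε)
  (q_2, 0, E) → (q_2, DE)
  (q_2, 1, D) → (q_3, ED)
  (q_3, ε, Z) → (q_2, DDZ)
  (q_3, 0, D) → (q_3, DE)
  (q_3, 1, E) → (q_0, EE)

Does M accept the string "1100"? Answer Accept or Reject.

Reject

(q_0, 1100, Z)
  read 1, top Z: go to q_0, push EZ → (q_0, 100, EZ)
  read 1, top E: go to q_1, push D → (q_1, 00, DZ)
  read 0, top D: go to q_3, push ε → (q_3, 0, Z)
  ε-move, top Z: go to q_2, push DDZ → (q_2, 0, DDZ)
  read 0, top D: go to q_0, push ε → (q_0, ε, DZ)
All input consumed; state q_0 ∉ F and no further ε-move applies.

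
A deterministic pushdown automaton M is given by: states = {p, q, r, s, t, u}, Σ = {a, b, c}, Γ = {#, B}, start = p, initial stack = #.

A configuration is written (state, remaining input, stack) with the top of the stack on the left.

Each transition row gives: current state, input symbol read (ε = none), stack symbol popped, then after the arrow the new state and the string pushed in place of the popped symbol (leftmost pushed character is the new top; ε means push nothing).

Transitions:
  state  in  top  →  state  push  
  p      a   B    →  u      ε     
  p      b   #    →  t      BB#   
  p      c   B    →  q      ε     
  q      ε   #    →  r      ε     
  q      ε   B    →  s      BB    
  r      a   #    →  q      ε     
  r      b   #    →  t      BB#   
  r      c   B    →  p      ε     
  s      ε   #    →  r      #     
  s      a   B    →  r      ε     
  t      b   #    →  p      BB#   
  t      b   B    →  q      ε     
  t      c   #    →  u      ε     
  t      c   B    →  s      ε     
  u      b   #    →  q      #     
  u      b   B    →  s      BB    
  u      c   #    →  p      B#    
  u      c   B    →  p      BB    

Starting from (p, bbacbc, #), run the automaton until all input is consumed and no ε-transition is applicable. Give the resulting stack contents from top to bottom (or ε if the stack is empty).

(p, bbacbc, #) ⊢ (t, bacbc, BB#) ⊢ (q, acbc, B#) ⊢ (s, acbc, BB#) ⊢ (r, cbc, B#) ⊢ (p, bc, #) ⊢ (t, c, BB#) ⊢ (s, ε, B#)
All input consumed in state s with stack B#.

B#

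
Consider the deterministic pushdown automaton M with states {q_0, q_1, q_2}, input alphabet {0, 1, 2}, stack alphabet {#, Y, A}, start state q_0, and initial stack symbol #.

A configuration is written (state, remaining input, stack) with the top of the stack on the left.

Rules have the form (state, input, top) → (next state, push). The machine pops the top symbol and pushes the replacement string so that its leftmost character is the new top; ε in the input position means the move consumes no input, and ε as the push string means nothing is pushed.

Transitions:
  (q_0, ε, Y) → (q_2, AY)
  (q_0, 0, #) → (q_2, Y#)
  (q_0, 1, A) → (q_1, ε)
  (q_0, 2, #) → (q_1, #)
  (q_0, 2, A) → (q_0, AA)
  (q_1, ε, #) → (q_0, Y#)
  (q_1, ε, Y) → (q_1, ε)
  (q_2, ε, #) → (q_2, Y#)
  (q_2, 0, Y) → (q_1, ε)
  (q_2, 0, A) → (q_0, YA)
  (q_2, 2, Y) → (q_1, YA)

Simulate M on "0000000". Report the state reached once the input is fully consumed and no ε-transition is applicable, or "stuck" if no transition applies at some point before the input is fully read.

q_2

(q_0, 0000000, #) ⊢ (q_2, 000000, Y#) ⊢ (q_1, 00000, #) ⊢ (q_0, 00000, Y#) ⊢ (q_2, 00000, AY#) ⊢ (q_0, 0000, YAY#) ⊢ (q_2, 0000, AYAY#) ⊢ (q_0, 000, YAYAY#) ⊢ (q_2, 000, AYAYAY#) ⊢ (q_0, 00, YAYAYAY#) ⊢ (q_2, 00, AYAYAYAY#) ⊢ (q_0, 0, YAYAYAYAY#) ⊢ (q_2, 0, AYAYAYAYAY#) ⊢ (q_0, ε, YAYAYAYAYAY#) ⊢ (q_2, ε, AYAYAYAYAYAY#)
All input consumed; M is in state q_2.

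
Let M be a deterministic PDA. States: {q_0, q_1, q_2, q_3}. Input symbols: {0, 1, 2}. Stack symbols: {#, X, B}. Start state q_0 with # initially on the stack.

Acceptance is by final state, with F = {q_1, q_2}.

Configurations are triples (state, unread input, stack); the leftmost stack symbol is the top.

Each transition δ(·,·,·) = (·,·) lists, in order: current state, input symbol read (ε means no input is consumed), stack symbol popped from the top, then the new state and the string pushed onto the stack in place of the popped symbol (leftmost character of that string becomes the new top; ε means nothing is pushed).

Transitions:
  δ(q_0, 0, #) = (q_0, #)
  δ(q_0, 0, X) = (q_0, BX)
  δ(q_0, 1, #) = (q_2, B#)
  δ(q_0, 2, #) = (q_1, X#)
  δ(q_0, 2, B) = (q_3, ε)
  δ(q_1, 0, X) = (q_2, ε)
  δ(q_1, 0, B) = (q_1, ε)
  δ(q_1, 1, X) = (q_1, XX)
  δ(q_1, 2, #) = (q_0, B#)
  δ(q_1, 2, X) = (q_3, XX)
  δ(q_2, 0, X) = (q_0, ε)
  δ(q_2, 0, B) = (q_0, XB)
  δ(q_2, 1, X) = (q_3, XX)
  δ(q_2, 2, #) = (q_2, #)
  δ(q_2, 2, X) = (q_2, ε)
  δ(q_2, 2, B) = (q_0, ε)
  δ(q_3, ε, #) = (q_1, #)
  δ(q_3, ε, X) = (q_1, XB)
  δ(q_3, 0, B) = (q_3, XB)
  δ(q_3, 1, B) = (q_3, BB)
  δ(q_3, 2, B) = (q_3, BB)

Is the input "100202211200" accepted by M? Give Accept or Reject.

(q_0, 100202211200, #) ⊢ (q_2, 00202211200, B#) ⊢ (q_0, 0202211200, XB#) ⊢ (q_0, 202211200, BXB#) ⊢ (q_3, 02211200, XB#) ⊢ (q_1, 02211200, XBB#) ⊢ (q_2, 2211200, BB#) ⊢ (q_0, 211200, B#) ⊢ (q_3, 11200, #) ⊢ (q_1, 11200, #)
No transition applies at (q_1, 11200, #); input not fully consumed.

Reject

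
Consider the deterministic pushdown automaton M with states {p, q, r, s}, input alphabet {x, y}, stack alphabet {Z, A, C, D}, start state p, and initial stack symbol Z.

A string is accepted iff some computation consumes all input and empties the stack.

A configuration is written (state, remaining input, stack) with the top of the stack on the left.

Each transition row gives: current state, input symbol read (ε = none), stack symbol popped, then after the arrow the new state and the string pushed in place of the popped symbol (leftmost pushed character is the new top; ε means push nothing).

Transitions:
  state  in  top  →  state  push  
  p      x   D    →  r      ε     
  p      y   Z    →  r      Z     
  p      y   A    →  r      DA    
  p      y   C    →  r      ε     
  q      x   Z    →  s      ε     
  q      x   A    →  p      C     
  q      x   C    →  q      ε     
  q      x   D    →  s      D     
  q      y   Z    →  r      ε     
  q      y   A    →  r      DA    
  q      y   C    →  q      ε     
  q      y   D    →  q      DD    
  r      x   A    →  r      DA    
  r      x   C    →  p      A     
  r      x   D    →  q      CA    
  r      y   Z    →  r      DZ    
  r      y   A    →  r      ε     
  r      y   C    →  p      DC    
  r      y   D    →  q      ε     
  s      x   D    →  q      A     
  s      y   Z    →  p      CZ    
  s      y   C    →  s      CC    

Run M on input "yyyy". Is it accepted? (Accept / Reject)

Accept

(p, yyyy, Z)
  read y, top Z: go to r, push Z → (r, yyy, Z)
  read y, top Z: go to r, push DZ → (r, yy, DZ)
  read y, top D: go to q, push ε → (q, y, Z)
  read y, top Z: go to r, push ε → (r, ε, ε)
All input consumed and the stack is empty.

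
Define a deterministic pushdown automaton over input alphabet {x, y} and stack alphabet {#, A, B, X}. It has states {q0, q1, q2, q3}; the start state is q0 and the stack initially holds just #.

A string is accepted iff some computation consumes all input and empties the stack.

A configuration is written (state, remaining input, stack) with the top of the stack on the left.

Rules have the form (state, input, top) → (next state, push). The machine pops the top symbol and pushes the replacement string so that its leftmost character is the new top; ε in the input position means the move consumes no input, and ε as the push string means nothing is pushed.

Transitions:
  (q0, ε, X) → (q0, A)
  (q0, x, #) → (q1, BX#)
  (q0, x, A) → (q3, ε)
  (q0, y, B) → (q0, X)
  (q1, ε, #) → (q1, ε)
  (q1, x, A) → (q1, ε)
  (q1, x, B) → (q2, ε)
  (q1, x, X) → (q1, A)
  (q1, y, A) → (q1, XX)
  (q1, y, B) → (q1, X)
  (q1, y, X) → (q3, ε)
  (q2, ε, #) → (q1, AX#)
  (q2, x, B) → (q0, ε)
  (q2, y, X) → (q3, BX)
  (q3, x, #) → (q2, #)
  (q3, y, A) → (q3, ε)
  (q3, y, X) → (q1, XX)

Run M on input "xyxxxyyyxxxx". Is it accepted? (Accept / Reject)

(q0, xyxxxyyyxxxx, #)
  read x, top #: go to q1, push BX# → (q1, yxxxyyyxxxx, BX#)
  read y, top B: go to q1, push X → (q1, xxxyyyxxxx, XX#)
  read x, top X: go to q1, push A → (q1, xxyyyxxxx, AX#)
  read x, top A: go to q1, push ε → (q1, xyyyxxxx, X#)
  read x, top X: go to q1, push A → (q1, yyyxxxx, A#)
  read y, top A: go to q1, push XX → (q1, yyxxxx, XX#)
  read y, top X: go to q3, push ε → (q3, yxxxx, X#)
  read y, top X: go to q1, push XX → (q1, xxxx, XX#)
  read x, top X: go to q1, push A → (q1, xxx, AX#)
  read x, top A: go to q1, push ε → (q1, xx, X#)
  read x, top X: go to q1, push A → (q1, x, A#)
  read x, top A: go to q1, push ε → (q1, ε, #)
  ε-move, top #: go to q1, push ε → (q1, ε, ε)
All input consumed and the stack is empty.

Accept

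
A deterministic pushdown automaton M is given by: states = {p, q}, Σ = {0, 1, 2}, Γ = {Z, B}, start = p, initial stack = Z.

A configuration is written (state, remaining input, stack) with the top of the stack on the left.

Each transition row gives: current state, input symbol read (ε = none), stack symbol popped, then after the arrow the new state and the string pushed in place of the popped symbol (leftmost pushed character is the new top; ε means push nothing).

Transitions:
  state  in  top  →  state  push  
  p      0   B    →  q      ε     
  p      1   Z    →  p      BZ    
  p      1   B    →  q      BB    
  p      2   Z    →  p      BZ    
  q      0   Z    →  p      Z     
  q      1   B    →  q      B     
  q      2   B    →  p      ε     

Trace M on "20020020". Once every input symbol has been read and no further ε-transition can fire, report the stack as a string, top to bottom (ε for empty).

(p, 20020020, Z)
  read 2, top Z: go to p, push BZ → (p, 0020020, BZ)
  read 0, top B: go to q, push ε → (q, 020020, Z)
  read 0, top Z: go to p, push Z → (p, 20020, Z)
  read 2, top Z: go to p, push BZ → (p, 0020, BZ)
  read 0, top B: go to q, push ε → (q, 020, Z)
  read 0, top Z: go to p, push Z → (p, 20, Z)
  read 2, top Z: go to p, push BZ → (p, 0, BZ)
  read 0, top B: go to q, push ε → (q, ε, Z)
All input consumed in state q with stack Z.

Z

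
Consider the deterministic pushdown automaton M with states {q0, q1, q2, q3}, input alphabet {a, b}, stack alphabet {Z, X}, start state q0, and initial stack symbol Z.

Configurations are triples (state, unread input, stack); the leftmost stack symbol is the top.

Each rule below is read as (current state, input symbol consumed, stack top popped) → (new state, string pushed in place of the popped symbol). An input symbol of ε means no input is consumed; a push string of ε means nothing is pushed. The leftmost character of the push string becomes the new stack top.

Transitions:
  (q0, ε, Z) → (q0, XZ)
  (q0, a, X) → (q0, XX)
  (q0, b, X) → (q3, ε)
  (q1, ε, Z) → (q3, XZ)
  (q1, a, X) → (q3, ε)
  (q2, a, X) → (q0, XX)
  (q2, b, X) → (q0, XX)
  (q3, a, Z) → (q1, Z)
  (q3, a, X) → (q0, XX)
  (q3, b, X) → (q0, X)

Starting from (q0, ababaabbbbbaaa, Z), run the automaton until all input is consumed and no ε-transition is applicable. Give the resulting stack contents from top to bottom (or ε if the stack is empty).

XXXZ

(q0, ababaabbbbbaaa, Z)
  ε-move, top Z: go to q0, push XZ → (q0, ababaabbbbbaaa, XZ)
  read a, top X: go to q0, push XX → (q0, babaabbbbbaaa, XXZ)
  read b, top X: go to q3, push ε → (q3, abaabbbbbaaa, XZ)
  read a, top X: go to q0, push XX → (q0, baabbbbbaaa, XXZ)
  read b, top X: go to q3, push ε → (q3, aabbbbbaaa, XZ)
  read a, top X: go to q0, push XX → (q0, abbbbbaaa, XXZ)
  read a, top X: go to q0, push XX → (q0, bbbbbaaa, XXXZ)
  read b, top X: go to q3, push ε → (q3, bbbbaaa, XXZ)
  read b, top X: go to q0, push X → (q0, bbbaaa, XXZ)
  read b, top X: go to q3, push ε → (q3, bbaaa, XZ)
  read b, top X: go to q0, push X → (q0, baaa, XZ)
  read b, top X: go to q3, push ε → (q3, aaa, Z)
  read a, top Z: go to q1, push Z → (q1, aa, Z)
  ε-move, top Z: go to q3, push XZ → (q3, aa, XZ)
  read a, top X: go to q0, push XX → (q0, a, XXZ)
  read a, top X: go to q0, push XX → (q0, ε, XXXZ)
All input consumed in state q0 with stack XXXZ.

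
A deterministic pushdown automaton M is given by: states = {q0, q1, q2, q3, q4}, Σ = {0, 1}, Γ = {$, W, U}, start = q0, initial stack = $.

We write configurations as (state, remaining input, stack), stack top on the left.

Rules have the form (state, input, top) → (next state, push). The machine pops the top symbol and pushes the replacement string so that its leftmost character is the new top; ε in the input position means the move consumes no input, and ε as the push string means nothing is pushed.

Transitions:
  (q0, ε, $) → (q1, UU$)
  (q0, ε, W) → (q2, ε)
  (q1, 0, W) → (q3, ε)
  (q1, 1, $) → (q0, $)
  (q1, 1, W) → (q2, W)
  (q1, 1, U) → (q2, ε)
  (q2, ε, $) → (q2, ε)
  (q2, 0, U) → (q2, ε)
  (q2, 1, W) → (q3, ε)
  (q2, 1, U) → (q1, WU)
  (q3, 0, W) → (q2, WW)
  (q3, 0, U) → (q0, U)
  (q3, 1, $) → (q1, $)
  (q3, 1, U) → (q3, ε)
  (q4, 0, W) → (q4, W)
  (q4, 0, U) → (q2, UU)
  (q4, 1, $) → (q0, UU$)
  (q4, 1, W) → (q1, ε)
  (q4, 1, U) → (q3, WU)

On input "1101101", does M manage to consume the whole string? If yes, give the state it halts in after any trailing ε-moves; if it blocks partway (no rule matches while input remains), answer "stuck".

(q0, 1101101, $)
  ε-move, top $: go to q1, push UU$ → (q1, 1101101, UU$)
  read 1, top U: go to q2, push ε → (q2, 101101, U$)
  read 1, top U: go to q1, push WU → (q1, 01101, WU$)
  read 0, top W: go to q3, push ε → (q3, 1101, U$)
  read 1, top U: go to q3, push ε → (q3, 101, $)
  read 1, top $: go to q1, push $ → (q1, 01, $)
No transition for (q1, 0, top $); M blocks with input 01 remaining.

stuck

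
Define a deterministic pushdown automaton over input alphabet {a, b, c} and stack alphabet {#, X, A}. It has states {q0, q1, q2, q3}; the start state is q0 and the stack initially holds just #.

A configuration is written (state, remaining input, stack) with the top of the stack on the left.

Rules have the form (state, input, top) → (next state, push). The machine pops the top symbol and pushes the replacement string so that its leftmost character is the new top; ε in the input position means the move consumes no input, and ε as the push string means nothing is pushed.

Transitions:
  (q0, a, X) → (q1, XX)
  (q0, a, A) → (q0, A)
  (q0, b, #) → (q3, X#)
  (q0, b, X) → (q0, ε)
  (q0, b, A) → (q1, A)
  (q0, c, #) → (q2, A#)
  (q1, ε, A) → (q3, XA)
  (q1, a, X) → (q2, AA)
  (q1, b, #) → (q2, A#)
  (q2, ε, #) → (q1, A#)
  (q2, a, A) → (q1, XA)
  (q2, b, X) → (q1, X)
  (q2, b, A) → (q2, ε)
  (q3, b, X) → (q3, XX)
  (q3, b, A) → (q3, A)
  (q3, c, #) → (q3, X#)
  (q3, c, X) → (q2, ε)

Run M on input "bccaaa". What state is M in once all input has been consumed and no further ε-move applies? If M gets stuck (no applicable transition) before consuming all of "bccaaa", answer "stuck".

(q0, bccaaa, #) ⊢ (q3, ccaaa, X#) ⊢ (q2, caaa, #) ⊢ (q1, caaa, A#) ⊢ (q3, caaa, XA#) ⊢ (q2, aaa, A#) ⊢ (q1, aa, XA#) ⊢ (q2, a, AAA#) ⊢ (q1, ε, XAAA#)
All input consumed; M is in state q1.

q1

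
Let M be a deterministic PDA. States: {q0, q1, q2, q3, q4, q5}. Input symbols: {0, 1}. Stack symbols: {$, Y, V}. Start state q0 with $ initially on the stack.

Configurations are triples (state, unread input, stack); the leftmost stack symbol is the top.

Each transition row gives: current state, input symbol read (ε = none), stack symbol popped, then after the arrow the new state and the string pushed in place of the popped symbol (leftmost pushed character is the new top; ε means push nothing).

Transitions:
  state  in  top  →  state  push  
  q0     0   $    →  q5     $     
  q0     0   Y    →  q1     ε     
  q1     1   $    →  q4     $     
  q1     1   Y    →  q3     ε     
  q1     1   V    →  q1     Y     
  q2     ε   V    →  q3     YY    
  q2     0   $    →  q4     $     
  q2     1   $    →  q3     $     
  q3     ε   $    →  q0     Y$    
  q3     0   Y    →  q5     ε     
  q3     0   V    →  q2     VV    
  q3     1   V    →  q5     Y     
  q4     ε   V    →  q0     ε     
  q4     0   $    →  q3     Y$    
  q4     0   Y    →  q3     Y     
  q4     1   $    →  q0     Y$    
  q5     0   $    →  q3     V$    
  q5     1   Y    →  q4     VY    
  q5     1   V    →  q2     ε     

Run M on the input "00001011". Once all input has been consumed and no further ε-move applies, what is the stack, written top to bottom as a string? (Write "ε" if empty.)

Y$

(q0, 00001011, $)
  read 0, top $: go to q5, push $ → (q5, 0001011, $)
  read 0, top $: go to q3, push V$ → (q3, 001011, V$)
  read 0, top V: go to q2, push VV → (q2, 01011, VV$)
  ε-move, top V: go to q3, push YY → (q3, 01011, YYV$)
  read 0, top Y: go to q5, push ε → (q5, 1011, YV$)
  read 1, top Y: go to q4, push VY → (q4, 011, VYV$)
  ε-move, top V: go to q0, push ε → (q0, 011, YV$)
  read 0, top Y: go to q1, push ε → (q1, 11, V$)
  read 1, top V: go to q1, push Y → (q1, 1, Y$)
  read 1, top Y: go to q3, push ε → (q3, ε, $)
  ε-move, top $: go to q0, push Y$ → (q0, ε, Y$)
All input consumed in state q0 with stack Y$.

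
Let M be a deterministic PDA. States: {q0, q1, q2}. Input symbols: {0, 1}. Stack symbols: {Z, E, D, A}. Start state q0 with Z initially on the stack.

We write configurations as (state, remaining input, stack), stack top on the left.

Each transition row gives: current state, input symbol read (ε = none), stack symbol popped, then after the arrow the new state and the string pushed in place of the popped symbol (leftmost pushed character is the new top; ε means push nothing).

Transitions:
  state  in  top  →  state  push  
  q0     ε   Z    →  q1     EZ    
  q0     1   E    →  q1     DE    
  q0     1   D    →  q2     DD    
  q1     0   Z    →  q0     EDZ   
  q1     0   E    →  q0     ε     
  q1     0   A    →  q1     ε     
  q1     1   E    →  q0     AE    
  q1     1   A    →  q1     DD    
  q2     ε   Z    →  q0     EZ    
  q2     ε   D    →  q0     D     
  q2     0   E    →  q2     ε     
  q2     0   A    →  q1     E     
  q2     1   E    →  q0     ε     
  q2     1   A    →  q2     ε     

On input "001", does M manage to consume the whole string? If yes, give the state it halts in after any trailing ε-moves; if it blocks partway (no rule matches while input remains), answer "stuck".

(q0, 001, Z) ⊢ (q1, 001, EZ) ⊢ (q0, 01, Z) ⊢ (q1, 01, EZ) ⊢ (q0, 1, Z) ⊢ (q1, 1, EZ) ⊢ (q0, ε, AEZ)
All input consumed; M is in state q0.

q0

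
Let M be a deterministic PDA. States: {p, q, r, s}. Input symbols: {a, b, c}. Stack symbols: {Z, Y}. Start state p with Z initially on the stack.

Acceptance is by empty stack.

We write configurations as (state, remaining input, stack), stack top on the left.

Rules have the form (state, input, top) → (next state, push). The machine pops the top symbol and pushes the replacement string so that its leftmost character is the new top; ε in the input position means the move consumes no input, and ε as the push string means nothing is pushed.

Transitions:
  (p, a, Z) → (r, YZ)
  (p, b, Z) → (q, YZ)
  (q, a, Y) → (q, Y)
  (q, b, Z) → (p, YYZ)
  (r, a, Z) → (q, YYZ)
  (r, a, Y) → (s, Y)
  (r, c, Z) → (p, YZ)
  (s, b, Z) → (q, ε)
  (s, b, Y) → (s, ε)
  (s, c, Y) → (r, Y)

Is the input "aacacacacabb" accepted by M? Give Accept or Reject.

Accept

(p, aacacacacabb, Z) ⊢ (r, acacacacabb, YZ) ⊢ (s, cacacacabb, YZ) ⊢ (r, acacacabb, YZ) ⊢ (s, cacacabb, YZ) ⊢ (r, acacabb, YZ) ⊢ (s, cacabb, YZ) ⊢ (r, acabb, YZ) ⊢ (s, cabb, YZ) ⊢ (r, abb, YZ) ⊢ (s, bb, YZ) ⊢ (s, b, Z) ⊢ (q, ε, ε)
All input consumed and the stack is empty.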